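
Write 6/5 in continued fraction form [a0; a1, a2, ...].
[1; 5]

Euclidean algorithm steps:
6 = 1 × 5 + 1
5 = 5 × 1 + 0
Continued fraction: [1; 5]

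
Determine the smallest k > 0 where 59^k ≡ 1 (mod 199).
66

199 is prime, so ord(59) divides φ(199) = 198.
Divisors of 198: 1, 2, 3, 6, 9, 11, 18, 22, 33, 66, 99, 198.
Repeated squaring: 59^1 ≡ 59, 59^2 ≡ 98, 59^4 ≡ 52, 59^8 ≡ 117, 59^16 ≡ 157, 59^32 ≡ 172, 59^64 ≡ 132, 59^128 ≡ 111 (mod 199).
Test 59^d mod 199 for each divisor d in increasing order:
59^1 ≡ 59
59^2 ≡ 98
59^3 = 59^2·59^1 ≡ 11
59^6 = 59^4·59^2 ≡ 121
59^9 = 59^8·59^1 ≡ 137
59^11 = 59^8·59^2·59^1 ≡ 93
59^18 = 59^16·59^2 ≡ 63
59^22 = 59^16·59^4·59^2 ≡ 92
59^33 = 59^32·59^1 ≡ 198
59^66 = 59^64·59^2 ≡ 1  ← first divisor giving 1
The order is 66.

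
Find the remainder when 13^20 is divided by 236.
57

Repeated squaring. Binary of 20 = 10100.
13^1 ≡ 13 (mod 236); 13^2 ≡ 169 (mod 236); 13^4 ≡ 5 (mod 236); 13^8 ≡ 25 (mod 236); 13^16 ≡ 153 (mod 236)
13^20 = 13^4 × 13^16 ≡ 57 (mod 236)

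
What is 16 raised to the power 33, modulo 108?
64

Repeated squaring. Binary of 33 = 100001.
16^1 ≡ 16 (mod 108); 16^2 ≡ 40 (mod 108); 16^4 ≡ 88 (mod 108); 16^8 ≡ 76 (mod 108); 16^16 ≡ 52 (mod 108); 16^32 ≡ 4 (mod 108)
16^33 = 16^1 × 16^32 ≡ 64 (mod 108)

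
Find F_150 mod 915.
305

Matrix identity: Q^n = [[F_(n+1), F_n], [F_n, F_(n-1)]] with Q = [[1,1],[1,0]].
n = 150 = 10010110₂. Square-and-multiply, entries mod 915:
Q^1 = [[1,1],[1,0]]
Q^2 = (Q^1)² = [[2,1],[1,1]]
Q^4 = (Q^2)² = [[5,3],[3,2]]
Q^9 = (Q^4)²·Q = [[55,34],[34,21]]
Q^18 = (Q^9)² = [[521,754],[754,682]]
Q^37 = (Q^18)²·Q = [[284,902],[902,297]]
Q^75 = (Q^37)²·Q = [[72,305],[305,682]]
Q^150 = (Q^75)² = [[304,305],[305,914]]
F_150 mod 915 = Q^150[0][1] = 305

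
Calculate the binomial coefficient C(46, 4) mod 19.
13

Using Lucas' theorem:
Write n=46 and k=4 in base 19:
n in base 19: [2, 8]
k in base 19: [0, 4]
C(46,4) mod 19 = ∏ C(n_i, k_i) mod 19
Digit binomials (mod 19): C(2,0) = 1; C(8,4) = 70 ≡ 13
Product: 1 × 13 = 13 ≡ 13 (mod 19)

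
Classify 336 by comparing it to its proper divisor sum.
abundant

Proper divisors of 336: sum = 1 + 2 + 3 + 4 + 6 + 7 + 8 + 12 + ... + 56 + 84 + 112 + 168 (19 divisors) = 656
Since 656 > 336, 336 is abundant.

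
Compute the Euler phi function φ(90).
24

90 = 2 × 3^2 × 5
φ(n) = n × ∏(1 - 1/p) for each prime p dividing n
φ(90) = 90 × (1 - 1/2) × (1 - 1/3) × (1 - 1/5) = 24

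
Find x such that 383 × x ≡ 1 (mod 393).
275

gcd(383, 393) = 1, so the inverse exists.
Extended Euclidean algorithm on (393, 383):
393 = 1 × 383 + 10  ⟹  10 = (1)·393 + (-1)·383
383 = 38 × 10 + 3  ⟹  3 = (-38)·393 + (39)·383
10 = 3 × 3 + 1  ⟹  1 = (115)·393 + (-118)·383
So (-118)·383 ≡ 1 (mod 393), i.e. 383^(-1) ≡ -118 ≡ 275 (mod 393).
Check: 383 × 275 = 105325 ≡ 1 (mod 393)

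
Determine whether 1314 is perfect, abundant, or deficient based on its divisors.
abundant

Proper divisors of 1314: sum = 1 + 2 + 3 + 6 + 9 + 18 + 73 + 146 + 219 + 438 + 657 = 1572
Since 1572 > 1314, 1314 is abundant.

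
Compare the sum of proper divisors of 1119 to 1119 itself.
deficient

Proper divisors of 1119: sum = 1 + 3 + 373 = 377
Since 377 < 1119, 1119 is deficient.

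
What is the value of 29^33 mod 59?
48

Repeated squaring. Binary of 33 = 100001.
29^1 ≡ 29 (mod 59); 29^2 ≡ 15 (mod 59); 29^4 ≡ 48 (mod 59); 29^8 ≡ 3 (mod 59); 29^16 ≡ 9 (mod 59); 29^32 ≡ 22 (mod 59)
29^33 = 29^1 × 29^32 ≡ 48 (mod 59)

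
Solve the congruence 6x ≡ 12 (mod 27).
x ≡ 2 (mod 9)

gcd(6, 27) = 3, which divides 12, so solutions exist.
Divide through by 3: 2x ≡ 4 (mod 9).
Find 2^(-1) mod 9 by the extended Euclidean algorithm:
9 = 4 × 2 + 1  ⟹  1 = (1)·9 + (-4)·2
So (-4)·2 ≡ 1 (mod 9), i.e. 2^(-1) ≡ -4 ≡ 5 (mod 9).
x ≡ 5 × 4 = 20 ≡ 2 (mod 9).
Check: 6 × 2 = 12 ≡ 12 (mod 27).
x ≡ 2 (mod 9), giving 3 solutions mod 27.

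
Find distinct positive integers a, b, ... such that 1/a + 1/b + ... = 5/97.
1/20 + 1/647 + 1/1255180

Greedy algorithm:
5/97: ceiling(97/5) = 20, use 1/20
3/1940: ceiling(1940/3) = 647, use 1/647
1/1255180: ceiling(1255180/1) = 1255180, use 1/1255180
Result: 5/97 = 1/20 + 1/647 + 1/1255180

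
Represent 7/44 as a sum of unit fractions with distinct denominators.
1/7 + 1/62 + 1/9548

Greedy algorithm:
7/44: ceiling(44/7) = 7, use 1/7
5/308: ceiling(308/5) = 62, use 1/62
1/9548: ceiling(9548/1) = 9548, use 1/9548
Result: 7/44 = 1/7 + 1/62 + 1/9548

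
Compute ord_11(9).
5

11 is prime, so ord(9) divides φ(11) = 10.
Divisors of 10: 1, 2, 5, 10.
Repeated squaring: 9^1 ≡ 9, 9^2 ≡ 4, 9^4 ≡ 5, 9^8 ≡ 3 (mod 11).
Test 9^d mod 11 for each divisor d in increasing order:
9^1 ≡ 9
9^2 ≡ 4
9^5 = 9^4·9^1 ≡ 1  ← first divisor giving 1
The order is 5.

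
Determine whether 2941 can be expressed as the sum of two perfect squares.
5² + 54² (a=5, b=54)

Factorization: 2941 = 17 × 173
By Fermat: n is sum of two squares iff every prime p ≡ 3 (mod 4) appears to even power.
All primes ≡ 3 (mod 4) appear to even power.
Search a = 0, 1, 2, … for 2941 - a² a perfect square: first hit at a = 5: 2941 - 25 = 2916 = 54².
2941 = 5² + 54² = 25 + 2916 ✓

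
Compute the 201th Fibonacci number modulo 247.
135

Matrix identity: Q^n = [[F_(n+1), F_n], [F_n, F_(n-1)]] with Q = [[1,1],[1,0]].
n = 201 = 11001001₂. Square-and-multiply, entries mod 247:
Q^1 = [[1,1],[1,0]]
Q^3 = (Q^1)²·Q = [[3,2],[2,1]]
Q^6 = (Q^3)² = [[13,8],[8,5]]
Q^12 = (Q^6)² = [[233,144],[144,89]]
Q^25 = (Q^12)²·Q = [[116,184],[184,179]]
Q^50 = (Q^25)² = [[135,187],[187,195]]
Q^100 = (Q^50)² = [[89,207],[207,129]]
Q^201 = (Q^100)²·Q = [[60,135],[135,172]]
F_201 mod 247 = Q^201[0][1] = 135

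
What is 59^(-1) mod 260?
119

gcd(59, 260) = 1, so the inverse exists.
Extended Euclidean algorithm on (260, 59):
260 = 4 × 59 + 24  ⟹  24 = (1)·260 + (-4)·59
59 = 2 × 24 + 11  ⟹  11 = (-2)·260 + (9)·59
24 = 2 × 11 + 2  ⟹  2 = (5)·260 + (-22)·59
11 = 5 × 2 + 1  ⟹  1 = (-27)·260 + (119)·59
So (119)·59 ≡ 1 (mod 260), i.e. 59^(-1) ≡ 119 (mod 260).
Check: 59 × 119 = 7021 ≡ 1 (mod 260)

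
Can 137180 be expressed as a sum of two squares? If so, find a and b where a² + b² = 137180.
Not possible

Factorization: 137180 = 2^2 × 5 × 19^3
By Fermat: n is sum of two squares iff every prime p ≡ 3 (mod 4) appears to even power.
Prime(s) ≡ 3 (mod 4) with odd exponent: [(19, 3)]
Therefore 137180 cannot be expressed as a² + b².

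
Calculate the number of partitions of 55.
451276

p(n) counts ways to write n as a sum of positive integers (order ignored).
Euler's pentagonal recurrence: p(k) = p(k-1) + p(k-2) - p(k-5) - p(k-7) + p(k-12) + p(k-15) - ... (offsets j(3j∓1)/2, signs ++--, p(0)=1, p(<0)=0).
DP table for k = 0..54: p(0)=1, p(1)=1, p(2)=2, p(3)=3, p(4)=5, p(5)=7, p(6)=11, p(7)=15, p(8)=22, p(9)=30, p(10)=42, p(11)=56, p(12)=77, p(13)=101, p(14)=135, p(15)=176, p(16)=231, p(17)=297, p(18)=385, p(19)=490, p(20)=627, p(21)=792, p(22)=1002, p(23)=1255, p(24)=1575, p(25)=1958, p(26)=2436, p(27)=3010, p(28)=3718, p(29)=4565, p(30)=5604, p(31)=6842, p(32)=8349, p(33)=10143, p(34)=12310, p(35)=14883, p(36)=17977, p(37)=21637, p(38)=26015, p(39)=31185, p(40)=37338, p(41)=44583, p(42)=53174, p(43)=63261, p(44)=75175, p(45)=89134, p(46)=105558, p(47)=124754, p(48)=147273, p(49)=173525, p(50)=204226, p(51)=239943, p(52)=281589, p(53)=329931, p(54)=386155.
Final step: p(55) = p(54) + p(53) - p(50) - p(48) + p(43) + p(40) - p(33) - p(29) + p(20) + p(15) - p(4)
= 386155 + 329931 - 204226 - 147273 + 63261 + 37338 - 10143 - 4565 + 627 + 176 - 5
= 451276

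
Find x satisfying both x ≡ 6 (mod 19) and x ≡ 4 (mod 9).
139

Using Chinese Remainder Theorem:
M = 19 × 9 = 171
M1 = 9, M2 = 19
y1 = 9^(-1) mod 19 = 17
y2 = 19^(-1) mod 9 = 1
x = (6×9×17 + 4×19×1) mod 171 = 139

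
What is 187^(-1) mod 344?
195

gcd(187, 344) = 1, so the inverse exists.
Extended Euclidean algorithm on (344, 187):
344 = 1 × 187 + 157  ⟹  157 = (1)·344 + (-1)·187
187 = 1 × 157 + 30  ⟹  30 = (-1)·344 + (2)·187
157 = 5 × 30 + 7  ⟹  7 = (6)·344 + (-11)·187
30 = 4 × 7 + 2  ⟹  2 = (-25)·344 + (46)·187
7 = 3 × 2 + 1  ⟹  1 = (81)·344 + (-149)·187
So (-149)·187 ≡ 1 (mod 344), i.e. 187^(-1) ≡ -149 ≡ 195 (mod 344).
Check: 187 × 195 = 36465 ≡ 1 (mod 344)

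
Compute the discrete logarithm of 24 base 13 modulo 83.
67

Baby-step giant-step with step n = ⌈√83⌉ = 10.
Baby steps 13^j mod 83 (j:value) for j=0..9: 0:1, 1:13, 2:3, 3:39, 4:9, 5:34, 6:27, 7:19, 8:81, 9:57.
Giant-step multiplier: 13^(-10) ≡ 13^(82-10) = 13^72 ≡ 69 (mod 83).
Giant steps γ_i = 24·69^i mod 83: γ_0=24, γ_1=79, γ_2=56, γ_3=46, γ_4=20, γ_5=52, γ_6=19 (in table at j=7).
x = i·n + j = 6·10 + 7 = 67.
Check: 13^67 ≡ 24 (mod 83).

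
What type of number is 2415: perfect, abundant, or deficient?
deficient

Proper divisors of 2415: sum = 1 + 3 + 5 + 7 + 15 + 21 + 23 + 35 + 69 + 105 + 115 + 161 + 345 + 483 + 805 = 2193
Since 2193 < 2415, 2415 is deficient.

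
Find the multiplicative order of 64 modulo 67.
11

67 is prime, so ord(64) divides φ(67) = 66.
Divisors of 66: 1, 2, 3, 6, 11, 22, 33, 66.
Repeated squaring: 64^1 ≡ 64, 64^2 ≡ 9, 64^4 ≡ 14, 64^8 ≡ 62, 64^16 ≡ 25, 64^32 ≡ 22, 64^64 ≡ 15 (mod 67).
Test 64^d mod 67 for each divisor d in increasing order:
64^1 ≡ 64
64^2 ≡ 9
64^3 = 64^2·64^1 ≡ 40
64^6 = 64^4·64^2 ≡ 59
64^11 = 64^8·64^2·64^1 ≡ 1  ← first divisor giving 1
The order is 11.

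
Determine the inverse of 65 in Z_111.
41

gcd(65, 111) = 1, so the inverse exists.
Extended Euclidean algorithm on (111, 65):
111 = 1 × 65 + 46  ⟹  46 = (1)·111 + (-1)·65
65 = 1 × 46 + 19  ⟹  19 = (-1)·111 + (2)·65
46 = 2 × 19 + 8  ⟹  8 = (3)·111 + (-5)·65
19 = 2 × 8 + 3  ⟹  3 = (-7)·111 + (12)·65
8 = 2 × 3 + 2  ⟹  2 = (17)·111 + (-29)·65
3 = 1 × 2 + 1  ⟹  1 = (-24)·111 + (41)·65
So (41)·65 ≡ 1 (mod 111), i.e. 65^(-1) ≡ 41 (mod 111).
Check: 65 × 41 = 2665 ≡ 1 (mod 111)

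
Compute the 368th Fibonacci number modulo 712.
453

Matrix identity: Q^n = [[F_(n+1), F_n], [F_n, F_(n-1)]] with Q = [[1,1],[1,0]].
n = 368 = 101110000₂. Square-and-multiply, entries mod 712:
Q^1 = [[1,1],[1,0]]
Q^2 = (Q^1)² = [[2,1],[1,1]]
Q^5 = (Q^2)²·Q = [[8,5],[5,3]]
Q^11 = (Q^5)²·Q = [[144,89],[89,55]]
Q^23 = (Q^11)²·Q = [[88,177],[177,623]]
Q^46 = (Q^23)² = [[625,535],[535,90]]
Q^92 = (Q^46)² = [[450,181],[181,269]]
Q^184 = (Q^92)² = [[301,555],[555,458]]
Q^368 = (Q^184)² = [[618,453],[453,165]]
F_368 mod 712 = Q^368[0][1] = 453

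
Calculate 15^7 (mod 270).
135

Repeated squaring. Binary of 7 = 111.
15^1 ≡ 15 (mod 270); 15^2 ≡ 225 (mod 270); 15^4 ≡ 135 (mod 270)
15^7 = 15^1 × 15^2 × 15^4 ≡ 135 (mod 270)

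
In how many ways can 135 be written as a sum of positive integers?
9035836076

p(n) counts ways to write n as a sum of positive integers (order ignored).
Euler's pentagonal recurrence: p(k) = p(k-1) + p(k-2) - p(k-5) - p(k-7) + p(k-12) + p(k-15) - ... (offsets j(3j∓1)/2, signs ++--, p(0)=1, p(<0)=0).
DP table for k = 0..134: p(0)=1, p(1)=1, p(2)=2, p(3)=3, p(4)=5, p(5)=7, p(6)=11, p(7)=15, p(8)=22, p(9)=30, p(10)=42, p(11)=56, p(12)=77, p(13)=101, p(14)=135, p(15)=176, p(16)=231, p(17)=297, p(18)=385, p(19)=490, p(20)=627, p(21)=792, p(22)=1002, p(23)=1255, p(24)=1575, p(25)=1958, p(26)=2436, p(27)=3010, p(28)=3718, p(29)=4565, p(30)=5604, p(31)=6842, p(32)=8349, p(33)=10143, p(34)=12310, p(35)=14883, p(36)=17977, p(37)=21637, p(38)=26015, p(39)=31185, p(40)=37338, p(41)=44583, p(42)=53174, p(43)=63261, p(44)=75175, p(45)=89134, p(46)=105558, p(47)=124754, p(48)=147273, p(49)=173525, p(50)=204226, p(51)=239943, p(52)=281589, p(53)=329931, p(54)=386155, p(55)=451276, p(56)=526823, p(57)=614154, p(58)=715220, p(59)=831820, p(60)=966467, p(61)=1121505, p(62)=1300156, p(63)=1505499, p(64)=1741630, p(65)=2012558, p(66)=2323520, p(67)=2679689, p(68)=3087735, p(69)=3554345, p(70)=4087968, p(71)=4697205, p(72)=5392783, p(73)=6185689, p(74)=7089500, p(75)=8118264, p(76)=9289091, p(77)=10619863, p(78)=12132164, p(79)=13848650, p(80)=15796476, p(81)=18004327, p(82)=20506255, p(83)=23338469, p(84)=26543660, p(85)=30167357, p(86)=34262962, p(87)=38887673, p(88)=44108109, p(89)=49995925, p(90)=56634173, p(91)=64112359, p(92)=72533807, p(93)=82010177, p(94)=92669720, p(95)=104651419, p(96)=118114304, p(97)=133230930, p(98)=150198136, p(99)=169229875, p(100)=190569292, p(101)=214481126, p(102)=241265379, p(103)=271248950, p(104)=304801365, p(105)=342325709, p(106)=384276336, p(107)=431149389, p(108)=483502844, p(109)=541946240, p(110)=607163746, p(111)=679903203, p(112)=761002156, p(113)=851376628, p(114)=952050665, p(115)=1064144451, p(116)=1188908248, p(117)=1327710076, p(118)=1482074143, p(119)=1653668665, p(120)=1844349560, p(121)=2056148051, p(122)=2291320912, p(123)=2552338241, p(124)=2841940500, p(125)=3163127352, p(126)=3519222692, p(127)=3913864295, p(128)=4351078600, p(129)=4835271870, p(130)=5371315400, p(131)=5964539504, p(132)=6620830889, p(133)=7346629512, p(134)=8149040695.
Final step: p(135) = p(134) + p(133) - p(130) - p(128) + p(123) + p(120) - p(113) - p(109) + p(100) + p(95) - p(84) - p(78) + p(65) + p(58) - p(43) - p(35) + p(18) + p(9)
= 8149040695 + 7346629512 - 5371315400 - 4351078600 + 2552338241 + 1844349560 - 851376628 - 541946240 + 190569292 + 104651419 - 26543660 - 12132164 + 2012558 + 715220 - 63261 - 14883 + 385 + 30
= 9035836076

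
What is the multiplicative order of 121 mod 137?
34

137 is prime, so ord(121) divides φ(137) = 136.
Divisors of 136: 1, 2, 4, 8, 17, 34, 68, 136.
Repeated squaring: 121^1 ≡ 121, 121^2 ≡ 119, 121^4 ≡ 50, 121^8 ≡ 34, 121^16 ≡ 60, 121^32 ≡ 38, 121^64 ≡ 74, 121^128 ≡ 133 (mod 137).
Test 121^d mod 137 for each divisor d in increasing order:
121^1 ≡ 121
121^2 ≡ 119
121^4 ≡ 50
121^8 ≡ 34
121^17 = 121^16·121^1 ≡ 136
121^34 = 121^32·121^2 ≡ 1  ← first divisor giving 1
The order is 34.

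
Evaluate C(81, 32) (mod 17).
0

Using Lucas' theorem:
Write n=81 and k=32 in base 17:
n in base 17: [4, 13]
k in base 17: [1, 15]
C(81,32) mod 17 = ∏ C(n_i, k_i) mod 17
Digit binomials (mod 17): C(4,1) = 4; C(13,15) = 0 (k_i > n_i)
Product: 4 × 0 = 0 ≡ 0 (mod 17)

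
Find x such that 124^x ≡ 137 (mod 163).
11

Baby-step giant-step with step n = ⌈√163⌉ = 13.
Baby steps 124^j mod 163 (j:value) for j=0..12: 0:1, 1:124, 2:54, 3:13, 4:145, 5:50, 6:6, 7:92, 8:161, 9:78, 10:55, 11:137, 12:36.
h = 137 is already in the table at j=11, so x = 11.
Check: 124^11 ≡ 137 (mod 163).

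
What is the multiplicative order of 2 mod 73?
9

73 is prime, so ord(2) divides φ(73) = 72.
Divisors of 72: 1, 2, 3, 4, 6, 8, 9, 12, 18, 24, 36, 72.
Repeated squaring: 2^1 ≡ 2, 2^2 ≡ 4, 2^4 ≡ 16, 2^8 ≡ 37, 2^16 ≡ 55, 2^32 ≡ 32, 2^64 ≡ 2 (mod 73).
Test 2^d mod 73 for each divisor d in increasing order:
2^1 ≡ 2
2^2 ≡ 4
2^3 = 2^2·2^1 ≡ 8
2^4 ≡ 16
2^6 = 2^4·2^2 ≡ 64
2^8 ≡ 37
2^9 = 2^8·2^1 ≡ 1  ← first divisor giving 1
The order is 9.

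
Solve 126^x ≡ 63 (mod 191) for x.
179

Baby-step giant-step with step n = ⌈√191⌉ = 14.
Baby steps 126^j mod 191 (j:value) for j=0..13: 0:1, 1:126, 2:23, 3:33, 4:147, 5:186, 6:134, 7:76, 8:26, 9:29, 10:25, 11:94, 12:2, 13:61.
Giant-step multiplier: 126^(-14) ≡ 126^(190-14) = 126^176 ≡ 54 (mod 191).
Giant steps γ_i = 63·54^i mod 191: γ_0=63, γ_1=155, γ_2=157, γ_3=74, γ_4=176, γ_5=145, γ_6=190, γ_7=137, γ_8=140, γ_9=111, γ_10=73, γ_11=122, γ_12=94 (in table at j=11).
x = i·n + j = 12·14 + 11 = 179.
Check: 126^179 ≡ 63 (mod 191).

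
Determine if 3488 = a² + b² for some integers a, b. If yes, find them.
28² + 52² (a=28, b=52)

Factorization: 3488 = 2^5 × 109
By Fermat: n is sum of two squares iff every prime p ≡ 3 (mod 4) appears to even power.
All primes ≡ 3 (mod 4) appear to even power.
Search a = 0, 1, 2, … for 3488 - a² a perfect square: first hit at a = 28: 3488 - 784 = 2704 = 52².
3488 = 28² + 52² = 784 + 2704 ✓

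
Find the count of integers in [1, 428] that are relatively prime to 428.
212

428 = 2^2 × 107
φ(n) = n × ∏(1 - 1/p) for each prime p dividing n
φ(428) = 428 × (1 - 1/2) × (1 - 1/107) = 212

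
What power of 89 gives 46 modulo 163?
148

Baby-step giant-step with step n = ⌈√163⌉ = 13.
Baby steps 89^j mod 163 (j:value) for j=0..12: 0:1, 1:89, 2:97, 3:157, 4:118, 5:70, 6:36, 7:107, 8:69, 9:110, 10:10, 11:75, 12:155.
Giant-step multiplier: 89^(-13) ≡ 89^(162-13) = 89^149 ≡ 19 (mod 163).
Giant steps γ_i = 46·19^i mod 163: γ_0=46, γ_1=59, γ_2=143, γ_3=109, γ_4=115, γ_5=66, γ_6=113, γ_7=28, γ_8=43, γ_9=2, γ_10=38, γ_11=70 (in table at j=5).
x = i·n + j = 11·13 + 5 = 148.
Check: 89^148 ≡ 46 (mod 163).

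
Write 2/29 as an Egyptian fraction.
1/15 + 1/435

Greedy algorithm:
2/29: ceiling(29/2) = 15, use 1/15
1/435: ceiling(435/1) = 435, use 1/435
Result: 2/29 = 1/15 + 1/435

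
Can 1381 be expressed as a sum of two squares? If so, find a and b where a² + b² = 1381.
15² + 34² (a=15, b=34)

Factorization: 1381 = 1381
By Fermat: n is sum of two squares iff every prime p ≡ 3 (mod 4) appears to even power.
All primes ≡ 3 (mod 4) appear to even power.
Search a = 0, 1, 2, … for 1381 - a² a perfect square: first hit at a = 15: 1381 - 225 = 1156 = 34².
1381 = 15² + 34² = 225 + 1156 ✓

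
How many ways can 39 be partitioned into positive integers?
31185

p(n) counts ways to write n as a sum of positive integers (order ignored).
Euler's pentagonal recurrence: p(k) = p(k-1) + p(k-2) - p(k-5) - p(k-7) + p(k-12) + p(k-15) - ... (offsets j(3j∓1)/2, signs ++--, p(0)=1, p(<0)=0).
DP table for k = 0..38: p(0)=1, p(1)=1, p(2)=2, p(3)=3, p(4)=5, p(5)=7, p(6)=11, p(7)=15, p(8)=22, p(9)=30, p(10)=42, p(11)=56, p(12)=77, p(13)=101, p(14)=135, p(15)=176, p(16)=231, p(17)=297, p(18)=385, p(19)=490, p(20)=627, p(21)=792, p(22)=1002, p(23)=1255, p(24)=1575, p(25)=1958, p(26)=2436, p(27)=3010, p(28)=3718, p(29)=4565, p(30)=5604, p(31)=6842, p(32)=8349, p(33)=10143, p(34)=12310, p(35)=14883, p(36)=17977, p(37)=21637, p(38)=26015.
Final step: p(39) = p(38) + p(37) - p(34) - p(32) + p(27) + p(24) - p(17) - p(13) + p(4)
= 26015 + 21637 - 12310 - 8349 + 3010 + 1575 - 297 - 101 + 5
= 31185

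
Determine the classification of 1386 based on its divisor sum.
abundant

Proper divisors of 1386: sum = 1 + 2 + 3 + 6 + 7 + 9 + 11 + 14 + ... + 198 + 231 + 462 + 693 (23 divisors) = 2358
Since 2358 > 1386, 1386 is abundant.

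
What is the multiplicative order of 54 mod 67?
33

67 is prime, so ord(54) divides φ(67) = 66.
Divisors of 66: 1, 2, 3, 6, 11, 22, 33, 66.
Repeated squaring: 54^1 ≡ 54, 54^2 ≡ 35, 54^4 ≡ 19, 54^8 ≡ 26, 54^16 ≡ 6, 54^32 ≡ 36, 54^64 ≡ 23 (mod 67).
Test 54^d mod 67 for each divisor d in increasing order:
54^1 ≡ 54
54^2 ≡ 35
54^3 = 54^2·54^1 ≡ 14
54^6 = 54^4·54^2 ≡ 62
54^11 = 54^8·54^2·54^1 ≡ 29
54^22 = 54^16·54^4·54^2 ≡ 37
54^33 = 54^32·54^1 ≡ 1  ← first divisor giving 1
The order is 33.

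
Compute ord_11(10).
2

11 is prime, so ord(10) divides φ(11) = 10.
Divisors of 10: 1, 2, 5, 10.
Repeated squaring: 10^1 ≡ 10, 10^2 ≡ 1, 10^4 ≡ 1, 10^8 ≡ 1 (mod 11).
Test 10^d mod 11 for each divisor d in increasing order:
10^1 ≡ 10
10^2 ≡ 1  ← first divisor giving 1
The order is 2.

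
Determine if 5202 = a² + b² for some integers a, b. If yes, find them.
21² + 69² (a=21, b=69)

Factorization: 5202 = 2 × 3^2 × 17^2
By Fermat: n is sum of two squares iff every prime p ≡ 3 (mod 4) appears to even power.
All primes ≡ 3 (mod 4) appear to even power.
Search a = 0, 1, 2, … for 5202 - a² a perfect square: first hit at a = 21: 5202 - 441 = 4761 = 69².
5202 = 21² + 69² = 441 + 4761 ✓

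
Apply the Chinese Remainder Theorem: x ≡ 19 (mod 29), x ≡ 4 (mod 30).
454

Using Chinese Remainder Theorem:
M = 29 × 30 = 870
M1 = 30, M2 = 29
y1 = 30^(-1) mod 29 = 1
y2 = 29^(-1) mod 30 = 29
x = (19×30×1 + 4×29×29) mod 870 = 454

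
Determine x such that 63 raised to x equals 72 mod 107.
17

Baby-step giant-step with step n = ⌈√107⌉ = 11.
Baby steps 63^j mod 107 (j:value) for j=0..10: 0:1, 1:63, 2:10, 3:95, 4:100, 5:94, 6:37, 7:84, 8:49, 9:91, 10:62.
Giant-step multiplier: 63^(-11) ≡ 63^(106-11) = 63^95 ≡ 2 (mod 107).
Giant steps γ_i = 72·2^i mod 107: γ_0=72, γ_1=37 (in table at j=6).
x = i·n + j = 1·11 + 6 = 17.
Check: 63^17 ≡ 72 (mod 107).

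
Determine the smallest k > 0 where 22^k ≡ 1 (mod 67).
11

67 is prime, so ord(22) divides φ(67) = 66.
Divisors of 66: 1, 2, 3, 6, 11, 22, 33, 66.
Repeated squaring: 22^1 ≡ 22, 22^2 ≡ 15, 22^4 ≡ 24, 22^8 ≡ 40, 22^16 ≡ 59, 22^32 ≡ 64, 22^64 ≡ 9 (mod 67).
Test 22^d mod 67 for each divisor d in increasing order:
22^1 ≡ 22
22^2 ≡ 15
22^3 = 22^2·22^1 ≡ 62
22^6 = 22^4·22^2 ≡ 25
22^11 = 22^8·22^2·22^1 ≡ 1  ← first divisor giving 1
The order is 11.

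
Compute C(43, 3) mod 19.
10

Using Lucas' theorem:
Write n=43 and k=3 in base 19:
n in base 19: [2, 5]
k in base 19: [0, 3]
C(43,3) mod 19 = ∏ C(n_i, k_i) mod 19
Digit binomials (mod 19): C(2,0) = 1; C(5,3) = 10
Product: 1 × 10 = 10 ≡ 10 (mod 19)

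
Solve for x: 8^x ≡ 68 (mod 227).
109

Baby-step giant-step with step n = ⌈√227⌉ = 16.
Baby steps 8^j mod 227 (j:value) for j=0..15: 0:1, 1:8, 2:64, 3:58, 4:10, 5:80, 6:186, 7:126, 8:100, 9:119, 10:44, 11:125, 12:92, 13:55, 14:213, 15:115.
Giant-step multiplier: 8^(-16) ≡ 8^(226-16) = 8^210 ≡ 19 (mod 227).
Giant steps γ_i = 68·19^i mod 227: γ_0=68, γ_1=157, γ_2=32, γ_3=154, γ_4=202, γ_5=206, γ_6=55 (in table at j=13).
x = i·n + j = 6·16 + 13 = 109.
Check: 8^109 ≡ 68 (mod 227).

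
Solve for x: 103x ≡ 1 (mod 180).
7

gcd(103, 180) = 1, so the inverse exists.
Extended Euclidean algorithm on (180, 103):
180 = 1 × 103 + 77  ⟹  77 = (1)·180 + (-1)·103
103 = 1 × 77 + 26  ⟹  26 = (-1)·180 + (2)·103
77 = 2 × 26 + 25  ⟹  25 = (3)·180 + (-5)·103
26 = 1 × 25 + 1  ⟹  1 = (-4)·180 + (7)·103
So (7)·103 ≡ 1 (mod 180), i.e. 103^(-1) ≡ 7 (mod 180).
Check: 103 × 7 = 721 ≡ 1 (mod 180)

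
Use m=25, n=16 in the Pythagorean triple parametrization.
(369, 800, 881)

Euclid's formula: a = m² - n², b = 2mn, c = m² + n²
m = 25, n = 16
a = 25² - 16² = 625 - 256 = 369
b = 2 × 25 × 16 = 800
c = 25² + 16² = 625 + 256 = 881
Verification: 369² + 800² = 136161 + 640000 = 776161 = 881² ✓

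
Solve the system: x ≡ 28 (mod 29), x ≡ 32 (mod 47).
173

Using Chinese Remainder Theorem:
M = 29 × 47 = 1363
M1 = 47, M2 = 29
y1 = 47^(-1) mod 29 = 21
y2 = 29^(-1) mod 47 = 13
x = (28×47×21 + 32×29×13) mod 1363 = 173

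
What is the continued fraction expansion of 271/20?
[13; 1, 1, 4, 2]

Euclidean algorithm steps:
271 = 13 × 20 + 11
20 = 1 × 11 + 9
11 = 1 × 9 + 2
9 = 4 × 2 + 1
2 = 2 × 1 + 0
Continued fraction: [13; 1, 1, 4, 2]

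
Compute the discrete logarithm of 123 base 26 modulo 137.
120

Baby-step giant-step with step n = ⌈√137⌉ = 12.
Baby steps 26^j mod 137 (j:value) for j=0..11: 0:1, 1:26, 2:128, 3:40, 4:81, 5:51, 6:93, 7:89, 8:122, 9:21, 10:135, 11:85.
Giant-step multiplier: 26^(-12) ≡ 26^(136-12) = 26^124 ≡ 99 (mod 137).
Giant steps γ_i = 123·99^i mod 137: γ_0=123, γ_1=121, γ_2=60, γ_3=49, γ_4=56, γ_5=64, γ_6=34, γ_7=78, γ_8=50, γ_9=18, γ_10=1 (in table at j=0).
x = i·n + j = 10·12 + 0 = 120.
Check: 26^120 ≡ 123 (mod 137).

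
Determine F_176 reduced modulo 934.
109

Matrix identity: Q^n = [[F_(n+1), F_n], [F_n, F_(n-1)]] with Q = [[1,1],[1,0]].
n = 176 = 10110000₂. Square-and-multiply, entries mod 934:
Q^1 = [[1,1],[1,0]]
Q^2 = (Q^1)² = [[2,1],[1,1]]
Q^5 = (Q^2)²·Q = [[8,5],[5,3]]
Q^11 = (Q^5)²·Q = [[144,89],[89,55]]
Q^22 = (Q^11)² = [[637,899],[899,672]]
Q^44 = (Q^22)² = [[704,885],[885,753]]
Q^88 = (Q^44)² = [[195,525],[525,604]]
Q^176 = (Q^88)² = [[760,109],[109,651]]
F_176 mod 934 = Q^176[0][1] = 109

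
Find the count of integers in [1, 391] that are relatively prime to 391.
352

391 = 17 × 23
φ(n) = n × ∏(1 - 1/p) for each prime p dividing n
φ(391) = 391 × (1 - 1/17) × (1 - 1/23) = 352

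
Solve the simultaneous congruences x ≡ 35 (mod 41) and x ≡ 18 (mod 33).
117

Using Chinese Remainder Theorem:
M = 41 × 33 = 1353
M1 = 33, M2 = 41
y1 = 33^(-1) mod 41 = 5
y2 = 41^(-1) mod 33 = 29
x = (35×33×5 + 18×41×29) mod 1353 = 117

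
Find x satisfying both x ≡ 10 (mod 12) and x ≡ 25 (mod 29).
286

Using Chinese Remainder Theorem:
M = 12 × 29 = 348
M1 = 29, M2 = 12
y1 = 29^(-1) mod 12 = 5
y2 = 12^(-1) mod 29 = 17
x = (10×29×5 + 25×12×17) mod 348 = 286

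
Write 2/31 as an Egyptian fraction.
1/16 + 1/496

Greedy algorithm:
2/31: ceiling(31/2) = 16, use 1/16
1/496: ceiling(496/1) = 496, use 1/496
Result: 2/31 = 1/16 + 1/496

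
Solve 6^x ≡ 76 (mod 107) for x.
28

Baby-step giant-step with step n = ⌈√107⌉ = 11.
Baby steps 6^j mod 107 (j:value) for j=0..10: 0:1, 1:6, 2:36, 3:2, 4:12, 5:72, 6:4, 7:24, 8:37, 9:8, 10:48.
Giant-step multiplier: 6^(-11) ≡ 6^(106-11) = 6^95 ≡ 94 (mod 107).
Giant steps γ_i = 76·94^i mod 107: γ_0=76, γ_1=82, γ_2=4 (in table at j=6).
x = i·n + j = 2·11 + 6 = 28.
Check: 6^28 ≡ 76 (mod 107).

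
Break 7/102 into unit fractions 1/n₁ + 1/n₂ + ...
1/15 + 1/510

Greedy algorithm:
7/102: ceiling(102/7) = 15, use 1/15
1/510: ceiling(510/1) = 510, use 1/510
Result: 7/102 = 1/15 + 1/510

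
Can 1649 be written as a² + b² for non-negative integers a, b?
7² + 40² (a=7, b=40)

Factorization: 1649 = 17 × 97
By Fermat: n is sum of two squares iff every prime p ≡ 3 (mod 4) appears to even power.
All primes ≡ 3 (mod 4) appear to even power.
Search a = 0, 1, 2, … for 1649 - a² a perfect square: first hit at a = 7: 1649 - 49 = 1600 = 40².
1649 = 7² + 40² = 49 + 1600 ✓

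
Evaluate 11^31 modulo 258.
41

Repeated squaring. Binary of 31 = 11111.
11^1 ≡ 11 (mod 258); 11^2 ≡ 121 (mod 258); 11^4 ≡ 193 (mod 258); 11^8 ≡ 97 (mod 258); 11^16 ≡ 121 (mod 258)
11^31 = 11^1 × 11^2 × 11^4 × 11^8 × 11^16 ≡ 41 (mod 258)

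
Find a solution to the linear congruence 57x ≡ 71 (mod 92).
x ≡ 19 (mod 92)

gcd(57, 92) = 1, which divides 71, so solutions exist.
Find 57^(-1) mod 92 by the extended Euclidean algorithm:
92 = 1 × 57 + 35  ⟹  35 = (1)·92 + (-1)·57
57 = 1 × 35 + 22  ⟹  22 = (-1)·92 + (2)·57
35 = 1 × 22 + 13  ⟹  13 = (2)·92 + (-3)·57
22 = 1 × 13 + 9  ⟹  9 = (-3)·92 + (5)·57
13 = 1 × 9 + 4  ⟹  4 = (5)·92 + (-8)·57
9 = 2 × 4 + 1  ⟹  1 = (-13)·92 + (21)·57
So (21)·57 ≡ 1 (mod 92), i.e. 57^(-1) ≡ 21 (mod 92).
x ≡ 21 × 71 = 1491 ≡ 19 (mod 92).
Check: 57 × 19 = 1083 ≡ 71 (mod 92).
Unique solution: x ≡ 19 (mod 92)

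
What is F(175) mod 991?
909

Matrix identity: Q^n = [[F_(n+1), F_n], [F_n, F_(n-1)]] with Q = [[1,1],[1,0]].
n = 175 = 10101111₂. Square-and-multiply, entries mod 991:
Q^1 = [[1,1],[1,0]]
Q^2 = (Q^1)² = [[2,1],[1,1]]
Q^5 = (Q^2)²·Q = [[8,5],[5,3]]
Q^10 = (Q^5)² = [[89,55],[55,34]]
Q^21 = (Q^10)²·Q = [[864,45],[45,819]]
Q^43 = (Q^21)²·Q = [[735,316],[316,419]]
Q^87 = (Q^43)²·Q = [[862,886],[886,967]]
Q^175 = (Q^87)²·Q = [[127,909],[909,209]]
F_175 mod 991 = Q^175[0][1] = 909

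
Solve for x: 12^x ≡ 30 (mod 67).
11

Baby-step giant-step with step n = ⌈√67⌉ = 9.
Baby steps 12^j mod 67 (j:value) for j=0..8: 0:1, 1:12, 2:10, 3:53, 4:33, 5:61, 6:62, 7:7, 8:17.
Giant-step multiplier: 12^(-9) ≡ 12^(66-9) = 12^57 ≡ 45 (mod 67).
Giant steps γ_i = 30·45^i mod 67: γ_0=30, γ_1=10 (in table at j=2).
x = i·n + j = 1·9 + 2 = 11.
Check: 12^11 ≡ 30 (mod 67).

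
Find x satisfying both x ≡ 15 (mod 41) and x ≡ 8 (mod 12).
56

Using Chinese Remainder Theorem:
M = 41 × 12 = 492
M1 = 12, M2 = 41
y1 = 12^(-1) mod 41 = 24
y2 = 41^(-1) mod 12 = 5
x = (15×12×24 + 8×41×5) mod 492 = 56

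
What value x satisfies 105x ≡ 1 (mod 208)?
105

gcd(105, 208) = 1, so the inverse exists.
Extended Euclidean algorithm on (208, 105):
208 = 1 × 105 + 103  ⟹  103 = (1)·208 + (-1)·105
105 = 1 × 103 + 2  ⟹  2 = (-1)·208 + (2)·105
103 = 51 × 2 + 1  ⟹  1 = (52)·208 + (-103)·105
So (-103)·105 ≡ 1 (mod 208), i.e. 105^(-1) ≡ -103 ≡ 105 (mod 208).
Check: 105 × 105 = 11025 ≡ 1 (mod 208)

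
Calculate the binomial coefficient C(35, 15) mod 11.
0

Using Lucas' theorem:
Write n=35 and k=15 in base 11:
n in base 11: [3, 2]
k in base 11: [1, 4]
C(35,15) mod 11 = ∏ C(n_i, k_i) mod 11
Digit binomials (mod 11): C(3,1) = 3; C(2,4) = 0 (k_i > n_i)
Product: 3 × 0 = 0 ≡ 0 (mod 11)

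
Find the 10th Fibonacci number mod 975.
55

Matrix identity: Q^n = [[F_(n+1), F_n], [F_n, F_(n-1)]] with Q = [[1,1],[1,0]].
n = 10 = 1010₂. Square-and-multiply, entries mod 975:
Q^1 = [[1,1],[1,0]]
Q^2 = (Q^1)² = [[2,1],[1,1]]
Q^5 = (Q^2)²·Q = [[8,5],[5,3]]
Q^10 = (Q^5)² = [[89,55],[55,34]]
F_10 mod 975 = Q^10[0][1] = 55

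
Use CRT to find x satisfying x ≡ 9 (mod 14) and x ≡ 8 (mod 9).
107

Using Chinese Remainder Theorem:
M = 14 × 9 = 126
M1 = 9, M2 = 14
y1 = 9^(-1) mod 14 = 11
y2 = 14^(-1) mod 9 = 2
x = (9×9×11 + 8×14×2) mod 126 = 107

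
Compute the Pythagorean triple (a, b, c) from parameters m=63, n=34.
(2813, 4284, 5125)

Euclid's formula: a = m² - n², b = 2mn, c = m² + n²
m = 63, n = 34
a = 63² - 34² = 3969 - 1156 = 2813
b = 2 × 63 × 34 = 4284
c = 63² + 34² = 3969 + 1156 = 5125
Verification: 2813² + 4284² = 7912969 + 18352656 = 26265625 = 5125² ✓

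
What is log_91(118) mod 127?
19

Baby-step giant-step with step n = ⌈√127⌉ = 12.
Baby steps 91^j mod 127 (j:value) for j=0..11: 0:1, 1:91, 2:26, 3:80, 4:41, 5:48, 6:50, 7:105, 8:30, 9:63, 10:18, 11:114.
Giant-step multiplier: 91^(-12) ≡ 91^(126-12) = 91^114 ≡ 73 (mod 127).
Giant steps γ_i = 118·73^i mod 127: γ_0=118, γ_1=105 (in table at j=7).
x = i·n + j = 1·12 + 7 = 19.
Check: 91^19 ≡ 118 (mod 127).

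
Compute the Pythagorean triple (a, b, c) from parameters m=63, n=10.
(3869, 1260, 4069)

Euclid's formula: a = m² - n², b = 2mn, c = m² + n²
m = 63, n = 10
a = 63² - 10² = 3969 - 100 = 3869
b = 2 × 63 × 10 = 1260
c = 63² + 10² = 3969 + 100 = 4069
Verification: 3869² + 1260² = 14969161 + 1587600 = 16556761 = 4069² ✓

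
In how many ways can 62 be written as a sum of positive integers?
1300156

p(n) counts ways to write n as a sum of positive integers (order ignored).
Euler's pentagonal recurrence: p(k) = p(k-1) + p(k-2) - p(k-5) - p(k-7) + p(k-12) + p(k-15) - ... (offsets j(3j∓1)/2, signs ++--, p(0)=1, p(<0)=0).
DP table for k = 0..61: p(0)=1, p(1)=1, p(2)=2, p(3)=3, p(4)=5, p(5)=7, p(6)=11, p(7)=15, p(8)=22, p(9)=30, p(10)=42, p(11)=56, p(12)=77, p(13)=101, p(14)=135, p(15)=176, p(16)=231, p(17)=297, p(18)=385, p(19)=490, p(20)=627, p(21)=792, p(22)=1002, p(23)=1255, p(24)=1575, p(25)=1958, p(26)=2436, p(27)=3010, p(28)=3718, p(29)=4565, p(30)=5604, p(31)=6842, p(32)=8349, p(33)=10143, p(34)=12310, p(35)=14883, p(36)=17977, p(37)=21637, p(38)=26015, p(39)=31185, p(40)=37338, p(41)=44583, p(42)=53174, p(43)=63261, p(44)=75175, p(45)=89134, p(46)=105558, p(47)=124754, p(48)=147273, p(49)=173525, p(50)=204226, p(51)=239943, p(52)=281589, p(53)=329931, p(54)=386155, p(55)=451276, p(56)=526823, p(57)=614154, p(58)=715220, p(59)=831820, p(60)=966467, p(61)=1121505.
Final step: p(62) = p(61) + p(60) - p(57) - p(55) + p(50) + p(47) - p(40) - p(36) + p(27) + p(22) - p(11) - p(5)
= 1121505 + 966467 - 614154 - 451276 + 204226 + 124754 - 37338 - 17977 + 3010 + 1002 - 56 - 7
= 1300156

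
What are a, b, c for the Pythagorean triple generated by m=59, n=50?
(981, 5900, 5981)

Euclid's formula: a = m² - n², b = 2mn, c = m² + n²
m = 59, n = 50
a = 59² - 50² = 3481 - 2500 = 981
b = 2 × 59 × 50 = 5900
c = 59² + 50² = 3481 + 2500 = 5981
Verification: 981² + 5900² = 962361 + 34810000 = 35772361 = 5981² ✓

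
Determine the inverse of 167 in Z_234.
227

gcd(167, 234) = 1, so the inverse exists.
Extended Euclidean algorithm on (234, 167):
234 = 1 × 167 + 67  ⟹  67 = (1)·234 + (-1)·167
167 = 2 × 67 + 33  ⟹  33 = (-2)·234 + (3)·167
67 = 2 × 33 + 1  ⟹  1 = (5)·234 + (-7)·167
So (-7)·167 ≡ 1 (mod 234), i.e. 167^(-1) ≡ -7 ≡ 227 (mod 234).
Check: 167 × 227 = 37909 ≡ 1 (mod 234)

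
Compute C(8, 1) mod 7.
1

Using Lucas' theorem:
Write n=8 and k=1 in base 7:
n in base 7: [1, 1]
k in base 7: [0, 1]
C(8,1) mod 7 = ∏ C(n_i, k_i) mod 7
Digit binomials (mod 7): C(1,0) = 1; C(1,1) = 1
Product: 1 × 1 = 1 ≡ 1 (mod 7)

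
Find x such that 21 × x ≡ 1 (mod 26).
5

gcd(21, 26) = 1, so the inverse exists.
Extended Euclidean algorithm on (26, 21):
26 = 1 × 21 + 5  ⟹  5 = (1)·26 + (-1)·21
21 = 4 × 5 + 1  ⟹  1 = (-4)·26 + (5)·21
So (5)·21 ≡ 1 (mod 26), i.e. 21^(-1) ≡ 5 (mod 26).
Check: 21 × 5 = 105 ≡ 1 (mod 26)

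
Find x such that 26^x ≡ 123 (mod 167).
35

Baby-step giant-step with step n = ⌈√167⌉ = 13.
Baby steps 26^j mod 167 (j:value) for j=0..12: 0:1, 1:26, 2:8, 3:41, 4:64, 5:161, 6:11, 7:119, 8:88, 9:117, 10:36, 11:101, 12:121.
Giant-step multiplier: 26^(-13) ≡ 26^(166-13) = 26^153 ≡ 68 (mod 167).
Giant steps γ_i = 123·68^i mod 167: γ_0=123, γ_1=14, γ_2=117 (in table at j=9).
x = i·n + j = 2·13 + 9 = 35.
Check: 26^35 ≡ 123 (mod 167).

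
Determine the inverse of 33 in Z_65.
2

gcd(33, 65) = 1, so the inverse exists.
Extended Euclidean algorithm on (65, 33):
65 = 1 × 33 + 32  ⟹  32 = (1)·65 + (-1)·33
33 = 1 × 32 + 1  ⟹  1 = (-1)·65 + (2)·33
So (2)·33 ≡ 1 (mod 65), i.e. 33^(-1) ≡ 2 (mod 65).
Check: 33 × 2 = 66 ≡ 1 (mod 65)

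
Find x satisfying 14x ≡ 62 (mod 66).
x ≡ 28 (mod 33)

gcd(14, 66) = 2, which divides 62, so solutions exist.
Divide through by 2: 7x ≡ 31 (mod 33).
Find 7^(-1) mod 33 by the extended Euclidean algorithm:
33 = 4 × 7 + 5  ⟹  5 = (1)·33 + (-4)·7
7 = 1 × 5 + 2  ⟹  2 = (-1)·33 + (5)·7
5 = 2 × 2 + 1  ⟹  1 = (3)·33 + (-14)·7
So (-14)·7 ≡ 1 (mod 33), i.e. 7^(-1) ≡ -14 ≡ 19 (mod 33).
x ≡ 19 × 31 = 589 ≡ 28 (mod 33).
Check: 14 × 28 = 392 ≡ 62 (mod 66).
x ≡ 28 (mod 33), giving 2 solutions mod 66.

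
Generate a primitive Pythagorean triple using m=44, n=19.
(1575, 1672, 2297)

Euclid's formula: a = m² - n², b = 2mn, c = m² + n²
m = 44, n = 19
a = 44² - 19² = 1936 - 361 = 1575
b = 2 × 44 × 19 = 1672
c = 44² + 19² = 1936 + 361 = 2297
Verification: 1575² + 1672² = 2480625 + 2795584 = 5276209 = 2297² ✓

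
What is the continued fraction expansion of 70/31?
[2; 3, 1, 7]

Euclidean algorithm steps:
70 = 2 × 31 + 8
31 = 3 × 8 + 7
8 = 1 × 7 + 1
7 = 7 × 1 + 0
Continued fraction: [2; 3, 1, 7]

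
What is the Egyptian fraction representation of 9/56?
1/7 + 1/56

Greedy algorithm:
9/56: ceiling(56/9) = 7, use 1/7
1/56: ceiling(56/1) = 56, use 1/56
Result: 9/56 = 1/7 + 1/56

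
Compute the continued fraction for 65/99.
[0; 1, 1, 1, 10, 3]

Euclidean algorithm steps:
65 = 0 × 99 + 65
99 = 1 × 65 + 34
65 = 1 × 34 + 31
34 = 1 × 31 + 3
31 = 10 × 3 + 1
3 = 3 × 1 + 0
Continued fraction: [0; 1, 1, 1, 10, 3]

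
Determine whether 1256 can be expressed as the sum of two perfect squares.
10² + 34² (a=10, b=34)

Factorization: 1256 = 2^3 × 157
By Fermat: n is sum of two squares iff every prime p ≡ 3 (mod 4) appears to even power.
All primes ≡ 3 (mod 4) appear to even power.
Search a = 0, 1, 2, … for 1256 - a² a perfect square: first hit at a = 10: 1256 - 100 = 1156 = 34².
1256 = 10² + 34² = 100 + 1156 ✓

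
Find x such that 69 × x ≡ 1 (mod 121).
114

gcd(69, 121) = 1, so the inverse exists.
Extended Euclidean algorithm on (121, 69):
121 = 1 × 69 + 52  ⟹  52 = (1)·121 + (-1)·69
69 = 1 × 52 + 17  ⟹  17 = (-1)·121 + (2)·69
52 = 3 × 17 + 1  ⟹  1 = (4)·121 + (-7)·69
So (-7)·69 ≡ 1 (mod 121), i.e. 69^(-1) ≡ -7 ≡ 114 (mod 121).
Check: 69 × 114 = 7866 ≡ 1 (mod 121)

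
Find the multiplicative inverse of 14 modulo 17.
11

gcd(14, 17) = 1, so the inverse exists.
Extended Euclidean algorithm on (17, 14):
17 = 1 × 14 + 3  ⟹  3 = (1)·17 + (-1)·14
14 = 4 × 3 + 2  ⟹  2 = (-4)·17 + (5)·14
3 = 1 × 2 + 1  ⟹  1 = (5)·17 + (-6)·14
So (-6)·14 ≡ 1 (mod 17), i.e. 14^(-1) ≡ -6 ≡ 11 (mod 17).
Check: 14 × 11 = 154 ≡ 1 (mod 17)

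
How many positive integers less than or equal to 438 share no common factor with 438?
144

438 = 2 × 3 × 73
φ(n) = n × ∏(1 - 1/p) for each prime p dividing n
φ(438) = 438 × (1 - 1/2) × (1 - 1/3) × (1 - 1/73) = 144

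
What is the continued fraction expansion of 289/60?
[4; 1, 4, 2, 5]

Euclidean algorithm steps:
289 = 4 × 60 + 49
60 = 1 × 49 + 11
49 = 4 × 11 + 5
11 = 2 × 5 + 1
5 = 5 × 1 + 0
Continued fraction: [4; 1, 4, 2, 5]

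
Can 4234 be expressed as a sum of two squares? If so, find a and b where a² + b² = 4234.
3² + 65² (a=3, b=65)

Factorization: 4234 = 2 × 29 × 73
By Fermat: n is sum of two squares iff every prime p ≡ 3 (mod 4) appears to even power.
All primes ≡ 3 (mod 4) appear to even power.
Search a = 0, 1, 2, … for 4234 - a² a perfect square: first hit at a = 3: 4234 - 9 = 4225 = 65².
4234 = 3² + 65² = 9 + 4225 ✓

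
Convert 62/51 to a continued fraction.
[1; 4, 1, 1, 1, 3]

Euclidean algorithm steps:
62 = 1 × 51 + 11
51 = 4 × 11 + 7
11 = 1 × 7 + 4
7 = 1 × 4 + 3
4 = 1 × 3 + 1
3 = 3 × 1 + 0
Continued fraction: [1; 4, 1, 1, 1, 3]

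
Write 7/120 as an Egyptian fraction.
1/18 + 1/360

Greedy algorithm:
7/120: ceiling(120/7) = 18, use 1/18
1/360: ceiling(360/1) = 360, use 1/360
Result: 7/120 = 1/18 + 1/360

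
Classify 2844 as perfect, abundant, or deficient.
abundant

Proper divisors of 2844: sum = 1 + 2 + 3 + 4 + 6 + 9 + 12 + 18 + ... + 474 + 711 + 948 + 1422 (17 divisors) = 4436
Since 4436 > 2844, 2844 is abundant.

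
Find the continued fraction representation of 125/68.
[1; 1, 5, 5, 2]

Euclidean algorithm steps:
125 = 1 × 68 + 57
68 = 1 × 57 + 11
57 = 5 × 11 + 2
11 = 5 × 2 + 1
2 = 2 × 1 + 0
Continued fraction: [1; 1, 5, 5, 2]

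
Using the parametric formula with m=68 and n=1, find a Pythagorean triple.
(4623, 136, 4625)

Euclid's formula: a = m² - n², b = 2mn, c = m² + n²
m = 68, n = 1
a = 68² - 1² = 4624 - 1 = 4623
b = 2 × 68 × 1 = 136
c = 68² + 1² = 4624 + 1 = 4625
Verification: 4623² + 136² = 21372129 + 18496 = 21390625 = 4625² ✓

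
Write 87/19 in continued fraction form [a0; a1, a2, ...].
[4; 1, 1, 2, 1, 2]

Euclidean algorithm steps:
87 = 4 × 19 + 11
19 = 1 × 11 + 8
11 = 1 × 8 + 3
8 = 2 × 3 + 2
3 = 1 × 2 + 1
2 = 2 × 1 + 0
Continued fraction: [4; 1, 1, 2, 1, 2]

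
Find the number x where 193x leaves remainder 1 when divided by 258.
127

gcd(193, 258) = 1, so the inverse exists.
Extended Euclidean algorithm on (258, 193):
258 = 1 × 193 + 65  ⟹  65 = (1)·258 + (-1)·193
193 = 2 × 65 + 63  ⟹  63 = (-2)·258 + (3)·193
65 = 1 × 63 + 2  ⟹  2 = (3)·258 + (-4)·193
63 = 31 × 2 + 1  ⟹  1 = (-95)·258 + (127)·193
So (127)·193 ≡ 1 (mod 258), i.e. 193^(-1) ≡ 127 (mod 258).
Check: 193 × 127 = 24511 ≡ 1 (mod 258)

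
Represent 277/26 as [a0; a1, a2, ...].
[10; 1, 1, 1, 8]

Euclidean algorithm steps:
277 = 10 × 26 + 17
26 = 1 × 17 + 9
17 = 1 × 9 + 8
9 = 1 × 8 + 1
8 = 8 × 1 + 0
Continued fraction: [10; 1, 1, 1, 8]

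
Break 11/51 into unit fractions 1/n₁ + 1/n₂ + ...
1/5 + 1/64 + 1/16320

Greedy algorithm:
11/51: ceiling(51/11) = 5, use 1/5
4/255: ceiling(255/4) = 64, use 1/64
1/16320: ceiling(16320/1) = 16320, use 1/16320
Result: 11/51 = 1/5 + 1/64 + 1/16320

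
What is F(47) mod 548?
173

Matrix identity: Q^n = [[F_(n+1), F_n], [F_n, F_(n-1)]] with Q = [[1,1],[1,0]].
n = 47 = 101111₂. Square-and-multiply, entries mod 548:
Q^1 = [[1,1],[1,0]]
Q^2 = (Q^1)² = [[2,1],[1,1]]
Q^5 = (Q^2)²·Q = [[8,5],[5,3]]
Q^11 = (Q^5)²·Q = [[144,89],[89,55]]
Q^23 = (Q^11)²·Q = [[336,161],[161,175]]
Q^47 = (Q^23)²·Q = [[244,173],[173,71]]
F_47 mod 548 = Q^47[0][1] = 173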